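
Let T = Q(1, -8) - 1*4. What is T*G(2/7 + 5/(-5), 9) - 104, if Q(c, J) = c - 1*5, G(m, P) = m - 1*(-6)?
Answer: -1024/7 ≈ -146.29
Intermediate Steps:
G(m, P) = 6 + m (G(m, P) = m + 6 = 6 + m)
Q(c, J) = -5 + c (Q(c, J) = c - 5 = -5 + c)
T = -8 (T = (-5 + 1) - 1*4 = -4 - 4 = -8)
T*G(2/7 + 5/(-5), 9) - 104 = -8*(6 + (2/7 + 5/(-5))) - 104 = -8*(6 + (2*(⅐) + 5*(-⅕))) - 104 = -8*(6 + (2/7 - 1)) - 104 = -8*(6 - 5/7) - 104 = -8*37/7 - 104 = -296/7 - 104 = -1024/7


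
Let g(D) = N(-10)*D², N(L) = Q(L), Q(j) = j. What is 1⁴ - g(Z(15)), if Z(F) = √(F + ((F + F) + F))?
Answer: 601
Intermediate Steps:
Z(F) = 2*√F (Z(F) = √(F + (2*F + F)) = √(F + 3*F) = √(4*F) = 2*√F)
N(L) = L
g(D) = -10*D²
1⁴ - g(Z(15)) = 1⁴ - (-10)*(2*√15)² = 1 - (-10)*60 = 1 - 1*(-600) = 1 + 600 = 601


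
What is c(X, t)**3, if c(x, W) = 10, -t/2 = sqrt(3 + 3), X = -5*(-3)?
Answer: 1000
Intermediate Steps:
X = 15
t = -2*sqrt(6) (t = -2*sqrt(3 + 3) = -2*sqrt(6) ≈ -4.8990)
c(X, t)**3 = 10**3 = 1000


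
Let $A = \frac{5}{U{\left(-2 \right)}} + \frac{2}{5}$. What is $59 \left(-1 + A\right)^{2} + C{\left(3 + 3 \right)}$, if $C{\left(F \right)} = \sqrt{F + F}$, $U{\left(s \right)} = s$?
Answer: $\frac{56699}{100} + 2 \sqrt{3} \approx 570.45$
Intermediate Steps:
$A = - \frac{21}{10}$ ($A = \frac{5}{-2} + \frac{2}{5} = 5 \left(- \frac{1}{2}\right) + 2 \cdot \frac{1}{5} = - \frac{5}{2} + \frac{2}{5} = - \frac{21}{10} \approx -2.1$)
$C{\left(F \right)} = \sqrt{2} \sqrt{F}$ ($C{\left(F \right)} = \sqrt{2 F} = \sqrt{2} \sqrt{F}$)
$59 \left(-1 + A\right)^{2} + C{\left(3 + 3 \right)} = 59 \left(-1 - \frac{21}{10}\right)^{2} + \sqrt{2} \sqrt{3 + 3} = 59 \left(- \frac{31}{10}\right)^{2} + \sqrt{2} \sqrt{6} = 59 \cdot \frac{961}{100} + 2 \sqrt{3} = \frac{56699}{100} + 2 \sqrt{3}$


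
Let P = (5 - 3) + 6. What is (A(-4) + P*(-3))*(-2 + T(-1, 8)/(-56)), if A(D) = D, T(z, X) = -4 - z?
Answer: 109/2 ≈ 54.500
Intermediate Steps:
P = 8 (P = 2 + 6 = 8)
(A(-4) + P*(-3))*(-2 + T(-1, 8)/(-56)) = (-4 + 8*(-3))*(-2 + (-4 - 1*(-1))/(-56)) = (-4 - 24)*(-2 + (-4 + 1)*(-1/56)) = -28*(-2 - 3*(-1/56)) = -28*(-2 + 3/56) = -28*(-109/56) = 109/2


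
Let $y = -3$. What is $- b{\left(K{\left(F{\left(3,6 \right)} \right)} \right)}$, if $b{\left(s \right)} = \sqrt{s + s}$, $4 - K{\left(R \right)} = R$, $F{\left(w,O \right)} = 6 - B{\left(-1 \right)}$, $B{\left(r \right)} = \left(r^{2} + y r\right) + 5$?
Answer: $- \sqrt{14} \approx -3.7417$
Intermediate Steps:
$B{\left(r \right)} = 5 + r^{2} - 3 r$ ($B{\left(r \right)} = \left(r^{2} - 3 r\right) + 5 = 5 + r^{2} - 3 r$)
$F{\left(w,O \right)} = -3$ ($F{\left(w,O \right)} = 6 - \left(5 + \left(-1\right)^{2} - -3\right) = 6 - \left(5 + 1 + 3\right) = 6 - 9 = -3$)
$K{\left(R \right)} = 4 - R$
$b{\left(s \right)} = \sqrt{2} \sqrt{s}$ ($b{\left(s \right)} = \sqrt{2 s} = \sqrt{2} \sqrt{s}$)
$- b{\left(K{\left(F{\left(3,6 \right)} \right)} \right)} = - \sqrt{2} \sqrt{4 - -3} = - \sqrt{2} \sqrt{4 + 3} = - \sqrt{2} \sqrt{7} = - \sqrt{14}$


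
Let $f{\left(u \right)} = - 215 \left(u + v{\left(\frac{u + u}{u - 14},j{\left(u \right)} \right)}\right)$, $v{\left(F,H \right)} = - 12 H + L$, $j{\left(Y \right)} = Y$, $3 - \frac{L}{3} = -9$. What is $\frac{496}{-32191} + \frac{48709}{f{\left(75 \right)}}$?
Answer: $\frac{1483852459}{5460720285} \approx 0.27173$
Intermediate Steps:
$L = 36$ ($L = 9 - -27 = 9 + 27 = 36$)
$v{\left(F,H \right)} = 36 - 12 H$ ($v{\left(F,H \right)} = - 12 H + 36 = 36 - 12 H$)
$f{\left(u \right)} = -7740 + 2365 u$ ($f{\left(u \right)} = - 215 \left(u - \left(-36 + 12 u\right)\right) = - 215 \left(36 - 11 u\right) = -7740 + 2365 u$)
$\frac{496}{-32191} + \frac{48709}{f{\left(75 \right)}} = \frac{496}{-32191} + \frac{48709}{-7740 + 2365 \cdot 75} = 496 \left(- \frac{1}{32191}\right) + \frac{48709}{-7740 + 177375} = - \frac{496}{32191} + \frac{48709}{169635} = \frac{1483852459}{5460720285}$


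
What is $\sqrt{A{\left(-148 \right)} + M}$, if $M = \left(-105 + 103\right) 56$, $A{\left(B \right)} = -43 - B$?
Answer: $i \sqrt{7} \approx 2.6458 i$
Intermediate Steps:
$M = -112$ ($M = \left(-2\right) 56 = -112$)
$\sqrt{A{\left(-148 \right)} + M} = \sqrt{\left(-43 - -148\right) - 112} = \sqrt{\left(-43 + 148\right) - 112} = \sqrt{105 - 112} = \sqrt{-7} = i \sqrt{7}$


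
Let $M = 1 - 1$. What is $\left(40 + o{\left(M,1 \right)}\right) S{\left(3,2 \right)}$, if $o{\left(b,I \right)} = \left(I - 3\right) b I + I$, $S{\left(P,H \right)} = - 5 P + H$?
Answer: $-533$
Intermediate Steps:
$S{\left(P,H \right)} = H - 5 P$
$M = 0$
$o{\left(b,I \right)} = I + I b \left(-3 + I\right)$ ($o{\left(b,I \right)} = \left(-3 + I\right) b I + I = b \left(-3 + I\right) I + I = I b \left(-3 + I\right) + I = I + I b \left(-3 + I\right)$)
$\left(40 + o{\left(M,1 \right)}\right) S{\left(3,2 \right)} = \left(40 + 1 \left(1 - 0 + 1 \cdot 0\right)\right) \left(2 - 15\right) = \left(40 + 1 \left(1 + 0 + 0\right)\right) \left(2 - 15\right) = \left(40 + 1 \cdot 1\right) \left(-13\right) = \left(40 + 1\right) \left(-13\right) = 41 \left(-13\right) = -533$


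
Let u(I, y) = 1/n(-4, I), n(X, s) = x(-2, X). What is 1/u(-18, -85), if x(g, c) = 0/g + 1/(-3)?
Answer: -⅓ ≈ -0.33333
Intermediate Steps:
x(g, c) = -⅓ (x(g, c) = 0 + 1*(-⅓) = 0 - ⅓ = -⅓)
n(X, s) = -⅓
u(I, y) = -3 (u(I, y) = 1/(-⅓) = -3)
1/u(-18, -85) = 1/(-3) = -⅓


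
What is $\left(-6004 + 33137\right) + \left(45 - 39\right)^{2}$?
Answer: $27169$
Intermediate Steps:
$\left(-6004 + 33137\right) + \left(45 - 39\right)^{2} = 27133 + 6^{2} = 27133 + 36 = 27169$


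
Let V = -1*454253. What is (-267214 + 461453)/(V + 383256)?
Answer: -194239/70997 ≈ -2.7359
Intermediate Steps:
V = -454253
(-267214 + 461453)/(V + 383256) = (-267214 + 461453)/(-454253 + 383256) = 194239/(-70997) = 194239*(-1/70997) = -194239/70997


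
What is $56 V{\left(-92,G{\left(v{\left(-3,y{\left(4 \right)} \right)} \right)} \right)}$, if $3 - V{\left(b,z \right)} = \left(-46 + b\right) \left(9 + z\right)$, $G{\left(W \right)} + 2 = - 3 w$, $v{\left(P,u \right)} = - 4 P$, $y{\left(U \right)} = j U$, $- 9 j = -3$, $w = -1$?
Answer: $77448$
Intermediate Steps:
$j = \frac{1}{3}$ ($j = \left(- \frac{1}{9}\right) \left(-3\right) = \frac{1}{3} \approx 0.33333$)
$y{\left(U \right)} = \frac{U}{3}$
$G{\left(W \right)} = 1$ ($G{\left(W \right)} = -2 - -3 = -2 + 3 = 1$)
$V{\left(b,z \right)} = 3 - \left(-46 + b\right) \left(9 + z\right)$
$56 V{\left(-92,G{\left(v{\left(-3,y{\left(4 \right)} \right)} \right)} \right)} = 56 \left(417 - -828 + 46 \cdot 1 - \left(-92\right) 1\right) = 56 \left(417 + 828 + 46 + 92\right) = 56 \cdot 1383 = 77448$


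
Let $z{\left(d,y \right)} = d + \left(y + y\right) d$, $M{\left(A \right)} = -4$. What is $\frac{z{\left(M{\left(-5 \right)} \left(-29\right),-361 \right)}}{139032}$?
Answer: $- \frac{20909}{34758} \approx -0.60156$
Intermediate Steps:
$z{\left(d,y \right)} = d + 2 d y$ ($z{\left(d,y \right)} = d + 2 y d = d + 2 d y$)
$\frac{z{\left(M{\left(-5 \right)} \left(-29\right),-361 \right)}}{139032} = \frac{\left(-4\right) \left(-29\right) \left(1 + 2 \left(-361\right)\right)}{139032} = 116 \left(1 - 722\right) \frac{1}{139032} = 116 \left(-721\right) \frac{1}{139032} = \left(-83636\right) \frac{1}{139032} = - \frac{20909}{34758}$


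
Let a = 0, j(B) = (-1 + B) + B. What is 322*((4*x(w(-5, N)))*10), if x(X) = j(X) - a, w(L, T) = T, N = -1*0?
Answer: -12880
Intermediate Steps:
j(B) = -1 + 2*B
N = 0
x(X) = -1 + 2*X (x(X) = (-1 + 2*X) - 1*0 = (-1 + 2*X) + 0 = -1 + 2*X)
322*((4*x(w(-5, N)))*10) = 322*((4*(-1 + 2*0))*10) = 322*((4*(-1 + 0))*10) = 322*((4*(-1))*10) = 322*(-4*10) = 322*(-40) = -12880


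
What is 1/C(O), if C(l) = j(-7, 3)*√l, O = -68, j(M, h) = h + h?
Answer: -I*√17/204 ≈ -0.020211*I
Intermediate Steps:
j(M, h) = 2*h
C(l) = 6*√l (C(l) = (2*3)*√l = 6*√l)
1/C(O) = 1/(6*√(-68)) = 1/(6*(2*I*√17)) = 1/(12*I*√17) = -I*√17/204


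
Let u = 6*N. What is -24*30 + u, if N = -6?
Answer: -756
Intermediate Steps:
u = -36 (u = 6*(-6) = -36)
-24*30 + u = -24*30 - 36 = -720 - 36 = -756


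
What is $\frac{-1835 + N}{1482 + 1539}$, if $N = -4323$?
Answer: $- \frac{6158}{3021} \approx -2.0384$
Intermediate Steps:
$\frac{-1835 + N}{1482 + 1539} = \frac{-1835 - 4323}{1482 + 1539} = - \frac{6158}{3021}$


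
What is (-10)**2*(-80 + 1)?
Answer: -7900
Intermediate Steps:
(-10)**2*(-80 + 1) = 100*(-79) = -7900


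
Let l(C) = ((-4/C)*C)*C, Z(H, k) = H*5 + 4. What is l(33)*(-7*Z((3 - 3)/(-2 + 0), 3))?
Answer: 3696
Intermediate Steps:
Z(H, k) = 4 + 5*H (Z(H, k) = 5*H + 4 = 4 + 5*H)
l(C) = -4*C
l(33)*(-7*Z((3 - 3)/(-2 + 0), 3)) = (-4*33)*(-7*(4 + 5*((3 - 3)/(-2 + 0)))) = -(-924)*(4 + 5*(0/(-2))) = -(-924)*(4 + 5*(0*(-1/2))) = -(-924)*(4 + 5*0) = -(-924)*(4 + 0) = -(-924)*4 = -132*(-28) = 3696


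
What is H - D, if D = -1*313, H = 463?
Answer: 776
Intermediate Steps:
D = -313
H - D = 463 - 1*(-313) = 463 + 313 = 776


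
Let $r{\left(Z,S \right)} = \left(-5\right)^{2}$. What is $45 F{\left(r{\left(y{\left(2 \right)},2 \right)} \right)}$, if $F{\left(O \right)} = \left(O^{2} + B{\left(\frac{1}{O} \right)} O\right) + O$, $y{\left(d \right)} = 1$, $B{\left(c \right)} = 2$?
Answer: $31500$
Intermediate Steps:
$r{\left(Z,S \right)} = 25$
$F{\left(O \right)} = O^{2} + 3 O$ ($F{\left(O \right)} = \left(O^{2} + 2 O\right) + O = O^{2} + 3 O$)
$45 F{\left(r{\left(y{\left(2 \right)},2 \right)} \right)} = 45 \cdot 25 \left(3 + 25\right) = 45 \cdot 25 \cdot 28 = 45 \cdot 700 = 31500$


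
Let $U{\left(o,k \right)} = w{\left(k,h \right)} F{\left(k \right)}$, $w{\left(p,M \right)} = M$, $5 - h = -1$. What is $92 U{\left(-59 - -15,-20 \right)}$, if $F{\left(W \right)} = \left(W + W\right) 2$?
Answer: $-44160$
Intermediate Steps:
$h = 6$ ($h = 5 - -1 = 5 + 1 = 6$)
$F{\left(W \right)} = 4 W$ ($F{\left(W \right)} = 2 W 2 = 4 W$)
$U{\left(o,k \right)} = 24 k$ ($U{\left(o,k \right)} = 6 \cdot 4 k = 24 k$)
$92 U{\left(-59 - -15,-20 \right)} = 92 \cdot 24 \left(-20\right) = 92 \left(-480\right) = -44160$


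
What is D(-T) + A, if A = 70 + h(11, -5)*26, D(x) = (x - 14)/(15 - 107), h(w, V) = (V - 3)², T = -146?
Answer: 39849/23 ≈ 1732.6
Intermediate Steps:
h(w, V) = (-3 + V)²
D(x) = 7/46 - x/92 (D(x) = (-14 + x)/(-92) = (-14 + x)*(-1/92) = 7/46 - x/92)
A = 1734 (A = 70 + (-3 - 5)²*26 = 70 + (-8)²*26 = 70 + 64*26 = 70 + 1664 = 1734)
D(-T) + A = (7/46 - (-1)*(-146)/92) + 1734 = (7/46 - 1/92*146) + 1734 = (7/46 - 73/46) + 1734 = -33/23 + 1734 = 39849/23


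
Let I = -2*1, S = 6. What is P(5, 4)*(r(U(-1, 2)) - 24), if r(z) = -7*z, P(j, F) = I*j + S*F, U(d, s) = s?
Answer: -532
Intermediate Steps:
I = -2
P(j, F) = -2*j + 6*F
P(5, 4)*(r(U(-1, 2)) - 24) = (-2*5 + 6*4)*(-7*2 - 24) = (-10 + 24)*(-14 - 24) = 14*(-38) = -532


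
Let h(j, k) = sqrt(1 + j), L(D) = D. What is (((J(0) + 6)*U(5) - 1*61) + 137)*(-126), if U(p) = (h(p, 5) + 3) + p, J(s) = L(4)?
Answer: -19656 - 1260*sqrt(6) ≈ -22742.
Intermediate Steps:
J(s) = 4
U(p) = 3 + p + sqrt(1 + p) (U(p) = (sqrt(1 + p) + 3) + p = (3 + sqrt(1 + p)) + p = 3 + p + sqrt(1 + p))
(((J(0) + 6)*U(5) - 1*61) + 137)*(-126) = (((4 + 6)*(3 + 5 + sqrt(1 + 5)) - 1*61) + 137)*(-126) = ((10*(3 + 5 + sqrt(6)) - 61) + 137)*(-126) = ((10*(8 + sqrt(6)) - 61) + 137)*(-126) = (((80 + 10*sqrt(6)) - 61) + 137)*(-126) = ((19 + 10*sqrt(6)) + 137)*(-126) = (156 + 10*sqrt(6))*(-126) = -19656 - 1260*sqrt(6)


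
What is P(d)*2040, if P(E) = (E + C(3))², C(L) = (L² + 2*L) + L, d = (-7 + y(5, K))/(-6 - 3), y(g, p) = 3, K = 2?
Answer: 18738080/27 ≈ 6.9400e+5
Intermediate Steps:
d = 4/9 (d = (-7 + 3)/(-6 - 3) = -4/(-9) = -4*(-⅑) = 4/9 ≈ 0.44444)
C(L) = L² + 3*L
P(E) = (18 + E)² (P(E) = (E + 3*(3 + 3))² = (E + 3*6)² = (E + 18)² = (18 + E)²)
P(d)*2040 = (18 + 4/9)²*2040 = (166/9)²*2040 = (27556/81)*2040 = 18738080/27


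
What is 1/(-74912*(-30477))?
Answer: 1/2283093024 ≈ 4.3800e-10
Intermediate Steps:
1/(-74912*(-30477)) = -1/74912*(-1/30477) = 1/2283093024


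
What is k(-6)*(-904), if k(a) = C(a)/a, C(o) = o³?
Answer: -32544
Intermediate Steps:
k(a) = a² (k(a) = a³/a = a²)
k(-6)*(-904) = (-6)²*(-904) = 36*(-904) = -32544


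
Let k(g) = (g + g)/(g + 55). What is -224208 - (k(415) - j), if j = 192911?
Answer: -1471042/47 ≈ -31299.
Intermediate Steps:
k(g) = 2*g/(55 + g) (k(g) = (2*g)/(55 + g) = 2*g/(55 + g))
-224208 - (k(415) - j) = -224208 - (2*415/(55 + 415) - 1*192911) = -224208 - (2*415/470 - 192911) = -224208 - (2*415*(1/470) - 192911) = -224208 - (83/47 - 192911) = -224208 - 1*(-9066734/47) = -224208 + 9066734/47 = -1471042/47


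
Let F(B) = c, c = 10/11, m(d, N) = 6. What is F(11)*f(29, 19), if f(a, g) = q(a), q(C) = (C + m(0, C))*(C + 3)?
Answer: 11200/11 ≈ 1018.2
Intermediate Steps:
q(C) = (3 + C)*(6 + C) (q(C) = (C + 6)*(C + 3) = (6 + C)*(3 + C) = (3 + C)*(6 + C))
c = 10/11 (c = 10*(1/11) = 10/11 ≈ 0.90909)
f(a, g) = 18 + a² + 9*a
F(B) = 10/11
F(11)*f(29, 19) = 10*(18 + 29² + 9*29)/11 = 10*(18 + 841 + 261)/11 = (10/11)*1120 = 11200/11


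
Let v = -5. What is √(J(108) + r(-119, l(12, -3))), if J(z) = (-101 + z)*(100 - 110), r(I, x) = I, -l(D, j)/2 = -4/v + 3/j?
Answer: 3*I*√21 ≈ 13.748*I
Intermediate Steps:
l(D, j) = -8/5 - 6/j (l(D, j) = -2*(-4/(-5) + 3/j) = -2*(-4*(-⅕) + 3/j) = -2*(⅘ + 3/j) = -8/5 - 6/j)
J(z) = 1010 - 10*z (J(z) = (-101 + z)*(-10) = 1010 - 10*z)
√(J(108) + r(-119, l(12, -3))) = √((1010 - 10*108) - 119) = √((1010 - 1080) - 119) = √(-70 - 119) = √(-189) = 3*I*√21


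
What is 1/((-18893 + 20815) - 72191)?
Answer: -1/70269 ≈ -1.4231e-5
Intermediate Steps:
1/((-18893 + 20815) - 72191) = 1/(1922 - 72191) = 1/(-70269) = -1/70269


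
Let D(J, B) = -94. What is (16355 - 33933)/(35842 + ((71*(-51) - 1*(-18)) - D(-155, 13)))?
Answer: -17578/32333 ≈ -0.54366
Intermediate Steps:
(16355 - 33933)/(35842 + ((71*(-51) - 1*(-18)) - D(-155, 13))) = (16355 - 33933)/(35842 + ((71*(-51) - 1*(-18)) - 1*(-94))) = -17578/(35842 + ((-3621 + 18) + 94)) = -17578/(35842 + (-3603 + 94)) = -17578/(35842 - 3509) = -17578/32333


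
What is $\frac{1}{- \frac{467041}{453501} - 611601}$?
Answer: $- \frac{453501}{277362132142} \approx -1.635 \cdot 10^{-6}$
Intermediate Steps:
$\frac{1}{- \frac{467041}{453501} - 611601} = \frac{1}{- \frac{277362132142}{453501}} = - \frac{453501}{277362132142}$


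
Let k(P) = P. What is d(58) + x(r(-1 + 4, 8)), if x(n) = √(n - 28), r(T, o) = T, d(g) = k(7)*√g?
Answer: 5*I + 7*√58 ≈ 53.31 + 5.0*I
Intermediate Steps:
d(g) = 7*√g
x(n) = √(-28 + n)
d(58) + x(r(-1 + 4, 8)) = 7*√58 + √(-28 + (-1 + 4)) = 7*√58 + √(-28 + 3) = 7*√58 + √(-25) = 7*√58 + 5*I = 5*I + 7*√58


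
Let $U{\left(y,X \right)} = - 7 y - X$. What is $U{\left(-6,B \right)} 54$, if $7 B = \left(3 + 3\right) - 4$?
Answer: $\frac{15768}{7} \approx 2252.6$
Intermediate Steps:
$B = \frac{2}{7}$ ($B = \frac{\left(3 + 3\right) - 4}{7} = \frac{6 - 4}{7} = \frac{1}{7} \cdot 2 = \frac{2}{7} \approx 0.28571$)
$U{\left(y,X \right)} = - X - 7 y$
$U{\left(-6,B \right)} 54 = \left(\left(-1\right) \frac{2}{7} - -42\right) 54 = \left(- \frac{2}{7} + 42\right) 54 = \frac{292}{7} \cdot 54 = \frac{15768}{7}$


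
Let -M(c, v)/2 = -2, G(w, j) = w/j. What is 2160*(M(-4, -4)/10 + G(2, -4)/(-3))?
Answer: 1224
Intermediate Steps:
M(c, v) = 4 (M(c, v) = -2*(-2) = 4)
2160*(M(-4, -4)/10 + G(2, -4)/(-3)) = 2160*(4/10 + (2/(-4))/(-3)) = 2160*(4*(⅒) + (2*(-¼))*(-⅓)) = 2160*(⅖ - ½*(-⅓)) = 2160*(⅖ + ⅙) = 2160*(17/30) = 1224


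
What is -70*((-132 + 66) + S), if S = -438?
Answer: 35280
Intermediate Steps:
-70*((-132 + 66) + S) = -70*((-132 + 66) - 438) = -70*(-66 - 438) = -70*(-504) = 35280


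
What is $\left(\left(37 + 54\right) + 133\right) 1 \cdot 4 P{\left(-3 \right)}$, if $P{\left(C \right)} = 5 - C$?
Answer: $7168$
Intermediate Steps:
$\left(\left(37 + 54\right) + 133\right) 1 \cdot 4 P{\left(-3 \right)} = \left(\left(37 + 54\right) + 133\right) 1 \cdot 4 \left(5 - -3\right) = \left(91 + 133\right) 4 \left(5 + 3\right) = 224 \cdot 4 \cdot 8 = 224 \cdot 32 = 7168$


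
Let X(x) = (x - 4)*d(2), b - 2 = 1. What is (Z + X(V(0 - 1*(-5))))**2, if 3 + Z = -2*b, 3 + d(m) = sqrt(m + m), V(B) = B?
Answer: 100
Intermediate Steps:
d(m) = -3 + sqrt(2)*sqrt(m) (d(m) = -3 + sqrt(m + m) = -3 + sqrt(2*m) = -3 + sqrt(2)*sqrt(m))
b = 3 (b = 2 + 1 = 3)
Z = -9 (Z = -3 - 2*3 = -3 - 6 = -9)
X(x) = 4 - x (X(x) = (x - 4)*(-3 + sqrt(2)*sqrt(2)) = (-4 + x)*(-3 + 2) = (-4 + x)*(-1) = 4 - x)
(Z + X(V(0 - 1*(-5))))**2 = (-9 + (4 - (0 - 1*(-5))))**2 = (-9 + (4 - (0 + 5)))**2 = (-9 + (4 - 1*5))**2 = (-9 + (4 - 5))**2 = (-9 - 1)**2 = (-10)**2 = 100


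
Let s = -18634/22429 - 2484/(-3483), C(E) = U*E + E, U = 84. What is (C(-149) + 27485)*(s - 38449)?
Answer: -49959750693580/87677 ≈ -5.6982e+8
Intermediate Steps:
C(E) = 85*E (C(E) = 84*E + E = 85*E)
s = -30938/263031 (s = -18634*1/22429 - 2484*(-1/3483) = -1694/2039 + 92/129 = -30938/263031 ≈ -0.11762)
(C(-149) + 27485)*(s - 38449) = (85*(-149) + 27485)*(-30938/263031 - 38449) = (-12665 + 27485)*(-10113309857/263031) = 14820*(-10113309857/263031) = -49959750693580/87677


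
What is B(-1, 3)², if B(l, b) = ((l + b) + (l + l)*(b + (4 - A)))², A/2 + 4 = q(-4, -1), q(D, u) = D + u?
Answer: 5308416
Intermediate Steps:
A = -18 (A = -8 + 2*(-4 - 1) = -8 + 2*(-5) = -8 - 10 = -18)
B(l, b) = (b + l + 2*l*(22 + b))² (B(l, b) = ((l + b) + (l + l)*(b + (4 - 1*(-18))))² = ((b + l) + (2*l)*(b + (4 + 18)))² = ((b + l) + (2*l)*(b + 22))² = ((b + l) + (2*l)*(22 + b))² = ((b + l) + 2*l*(22 + b))² = (b + l + 2*l*(22 + b))²)
B(-1, 3)² = ((3 + 45*(-1) + 2*3*(-1))²)² = ((3 - 45 - 6)²)² = ((-48)²)² = 2304² = 5308416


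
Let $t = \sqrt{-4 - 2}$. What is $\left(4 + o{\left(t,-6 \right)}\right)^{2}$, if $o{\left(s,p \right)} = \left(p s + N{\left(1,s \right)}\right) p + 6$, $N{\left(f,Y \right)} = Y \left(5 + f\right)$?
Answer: $100$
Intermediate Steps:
$t = i \sqrt{6}$ ($t = \sqrt{-6} = i \sqrt{6} \approx 2.4495 i$)
$o{\left(s,p \right)} = 6 + p \left(6 s + p s\right)$ ($o{\left(s,p \right)} = \left(p s + s \left(5 + 1\right)\right) p + 6 = \left(p s + s 6\right) p + 6 = \left(p s + 6 s\right) p + 6 = \left(6 s + p s\right) p + 6 = p \left(6 s + p s\right) + 6 = 6 + p \left(6 s + p s\right)$)
$\left(4 + o{\left(t,-6 \right)}\right)^{2} = \left(4 + \left(6 + i \sqrt{6} \left(-6\right)^{2} + 6 \left(-6\right) i \sqrt{6}\right)\right)^{2} = \left(4 + \left(6 + i \sqrt{6} \cdot 36 - 36 i \sqrt{6}\right)\right)^{2} = \left(4 + \left(6 + 36 i \sqrt{6} - 36 i \sqrt{6}\right)\right)^{2} = \left(4 + 6\right)^{2} = 10^{2} = 100$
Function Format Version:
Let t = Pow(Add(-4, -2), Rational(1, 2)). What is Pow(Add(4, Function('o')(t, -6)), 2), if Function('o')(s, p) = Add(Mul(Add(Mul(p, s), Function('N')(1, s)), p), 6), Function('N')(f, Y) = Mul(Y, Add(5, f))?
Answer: 100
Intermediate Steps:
t = Mul(I, Pow(6, Rational(1, 2))) (t = Pow(-6, Rational(1, 2)) = Mul(I, Pow(6, Rational(1, 2))) ≈ Mul(2.4495, I))
Function('o')(s, p) = Add(6, Mul(p, Add(Mul(6, s), Mul(p, s)))) (Function('o')(s, p) = Add(Mul(Add(Mul(p, s), Mul(s, Add(5, 1))), p), 6) = Add(Mul(Add(Mul(p, s), Mul(s, 6)), p), 6) = Add(Mul(Add(Mul(p, s), Mul(6, s)), p), 6) = Add(Mul(Add(Mul(6, s), Mul(p, s)), p), 6) = Add(Mul(p, Add(Mul(6, s), Mul(p, s))), 6) = Add(6, Mul(p, Add(Mul(6, s), Mul(p, s)))))
Pow(Add(4, Function('o')(t, -6)), 2) = Pow(Add(4, Add(6, Mul(Mul(I, Pow(6, Rational(1, 2))), Pow(-6, 2)), Mul(6, -6, Mul(I, Pow(6, Rational(1, 2)))))), 2) = Pow(Add(4, Add(6, Mul(Mul(I, Pow(6, Rational(1, 2))), 36), Mul(-36, I, Pow(6, Rational(1, 2))))), 2) = Pow(Add(4, Add(6, Mul(36, I, Pow(6, Rational(1, 2))), Mul(-36, I, Pow(6, Rational(1, 2))))), 2) = Pow(Add(4, 6), 2) = Pow(10, 2) = 100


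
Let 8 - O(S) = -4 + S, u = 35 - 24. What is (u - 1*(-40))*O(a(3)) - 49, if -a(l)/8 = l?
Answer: 1787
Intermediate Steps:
a(l) = -8*l
u = 11
O(S) = 12 - S (O(S) = 8 - (-4 + S) = 8 + (4 - S) = 12 - S)
(u - 1*(-40))*O(a(3)) - 49 = (11 - 1*(-40))*(12 - (-8)*3) - 49 = (11 + 40)*(12 - 1*(-24)) - 49 = 51*(12 + 24) - 49 = 51*36 - 49 = 1836 - 49 = 1787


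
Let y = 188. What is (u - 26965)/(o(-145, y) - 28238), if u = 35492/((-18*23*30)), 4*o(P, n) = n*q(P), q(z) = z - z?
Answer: 41867599/43839495 ≈ 0.95502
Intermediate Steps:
q(z) = 0
o(P, n) = 0 (o(P, n) = (n*0)/4 = (1/4)*0 = 0)
u = -8873/3105 (u = 35492/((-414*30)) = 35492/(-12420) = 35492*(-1/12420) = -8873/3105 ≈ -2.8577)
(u - 26965)/(o(-145, y) - 28238) = (-8873/3105 - 26965)/(0 - 28238) = -83735198/3105/(-28238) = -83735198/3105*(-1/28238) = 41867599/43839495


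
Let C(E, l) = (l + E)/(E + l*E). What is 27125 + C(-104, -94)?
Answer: 43725467/1612 ≈ 27125.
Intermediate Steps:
C(E, l) = (E + l)/(E + E*l)
27125 + C(-104, -94) = 27125 + (-104 - 94)/((-104)*(1 - 94)) = 27125 - 1/104*(-198)/(-93) = 27125 - 1/104*(-1/93)*(-198) = 27125 - 33/1612 = 43725467/1612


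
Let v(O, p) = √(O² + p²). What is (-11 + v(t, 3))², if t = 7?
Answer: (11 - √58)² ≈ 11.453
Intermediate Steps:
(-11 + v(t, 3))² = (-11 + √(7² + 3²))² = (-11 + √(49 + 9))² = (-11 + √58)²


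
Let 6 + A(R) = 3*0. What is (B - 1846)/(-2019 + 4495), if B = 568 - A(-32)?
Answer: -318/619 ≈ -0.51373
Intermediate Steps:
A(R) = -6 (A(R) = -6 + 3*0 = -6 + 0 = -6)
B = 574 (B = 568 - 1*(-6) = 568 + 6 = 574)
(B - 1846)/(-2019 + 4495) = (574 - 1846)/(-2019 + 4495) = -1272/2476 = -1272*1/2476 = -318/619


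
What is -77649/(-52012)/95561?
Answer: 77649/4970318732 ≈ 1.5623e-5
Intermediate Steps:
-77649/(-52012)/95561 = -77649*(-1/52012)*(1/95561) = (77649/52012)*(1/95561) = 77649/4970318732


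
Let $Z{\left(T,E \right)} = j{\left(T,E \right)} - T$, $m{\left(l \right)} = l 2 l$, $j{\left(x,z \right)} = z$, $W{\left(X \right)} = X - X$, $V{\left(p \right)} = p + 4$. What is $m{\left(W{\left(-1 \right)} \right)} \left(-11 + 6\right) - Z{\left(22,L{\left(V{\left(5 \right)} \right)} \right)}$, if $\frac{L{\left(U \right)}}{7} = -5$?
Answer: $57$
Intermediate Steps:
$V{\left(p \right)} = 4 + p$
$W{\left(X \right)} = 0$
$L{\left(U \right)} = -35$ ($L{\left(U \right)} = 7 \left(-5\right) = -35$)
$m{\left(l \right)} = 2 l^{2}$ ($m{\left(l \right)} = 2 l l = 2 l^{2}$)
$Z{\left(T,E \right)} = E - T$
$m{\left(W{\left(-1 \right)} \right)} \left(-11 + 6\right) - Z{\left(22,L{\left(V{\left(5 \right)} \right)} \right)} = 2 \cdot 0^{2} \left(-11 + 6\right) - \left(-35 - 22\right) = 2 \cdot 0 \left(-5\right) - \left(-35 - 22\right) = 0 \left(-5\right) - -57 = 0 + 57 = 57$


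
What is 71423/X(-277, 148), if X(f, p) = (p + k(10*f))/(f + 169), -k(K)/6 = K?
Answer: -1928421/4192 ≈ -460.02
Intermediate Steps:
k(K) = -6*K
X(f, p) = (p - 60*f)/(169 + f) (X(f, p) = (p - 60*f)/(f + 169) = (p - 60*f)/(169 + f))
71423/X(-277, 148) = 71423/(((148 - 60*(-277))/(169 - 277))) = 71423/(((148 + 16620)/(-108))) = 71423/((-1/108*16768)) = 71423/(-4192/27) = 71423*(-27/4192) = -1928421/4192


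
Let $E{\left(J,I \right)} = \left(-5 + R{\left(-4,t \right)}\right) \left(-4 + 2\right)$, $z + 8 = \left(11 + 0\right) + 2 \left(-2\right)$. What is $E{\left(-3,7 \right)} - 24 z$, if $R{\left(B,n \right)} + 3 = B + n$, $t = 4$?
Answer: $40$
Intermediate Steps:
$R{\left(B,n \right)} = -3 + B + n$ ($R{\left(B,n \right)} = -3 + \left(B + n\right) = -3 + B + n$)
$z = -1$ ($z = -8 + \left(\left(11 + 0\right) + 2 \left(-2\right)\right) = -8 + \left(11 - 4\right) = -8 + 7 = -1$)
$E{\left(J,I \right)} = 16$ ($E{\left(J,I \right)} = \left(-5 - 3\right) \left(-4 + 2\right) = \left(-5 - 3\right) \left(-2\right) = \left(-8\right) \left(-2\right) = 16$)
$E{\left(-3,7 \right)} - 24 z = 16 - -24 = 16 + 24 = 40$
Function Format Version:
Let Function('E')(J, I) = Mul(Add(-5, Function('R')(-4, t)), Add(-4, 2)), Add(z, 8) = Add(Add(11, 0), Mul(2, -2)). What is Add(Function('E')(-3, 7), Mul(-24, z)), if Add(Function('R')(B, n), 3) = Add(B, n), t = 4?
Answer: 40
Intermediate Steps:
Function('R')(B, n) = Add(-3, B, n) (Function('R')(B, n) = Add(-3, Add(B, n)) = Add(-3, B, n))
z = -1 (z = Add(-8, Add(Add(11, 0), Mul(2, -2))) = Add(-8, Add(11, -4)) = Add(-8, 7) = -1)
Function('E')(J, I) = 16 (Function('E')(J, I) = Mul(Add(-5, Add(-3, -4, 4)), Add(-4, 2)) = Mul(Add(-5, -3), -2) = Mul(-8, -2) = 16)
Add(Function('E')(-3, 7), Mul(-24, z)) = Add(16, Mul(-24, -1)) = Add(16, 24) = 40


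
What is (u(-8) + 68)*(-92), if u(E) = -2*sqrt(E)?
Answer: -6256 + 368*I*sqrt(2) ≈ -6256.0 + 520.43*I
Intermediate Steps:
(u(-8) + 68)*(-92) = (-4*I*sqrt(2) + 68)*(-92) = (68 - 4*I*sqrt(2))*(-92) = -6256 + 368*I*sqrt(2)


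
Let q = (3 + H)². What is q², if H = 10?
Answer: 28561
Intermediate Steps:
q = 169 (q = (3 + 10)² = 13² = 169)
q² = 169² = 28561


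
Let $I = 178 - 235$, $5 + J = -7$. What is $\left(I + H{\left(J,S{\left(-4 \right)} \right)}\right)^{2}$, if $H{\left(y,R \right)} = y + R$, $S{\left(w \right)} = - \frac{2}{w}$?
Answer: $\frac{18769}{4} \approx 4692.3$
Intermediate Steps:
$J = -12$ ($J = -5 - 7 = -12$)
$H{\left(y,R \right)} = R + y$
$I = -57$
$\left(I + H{\left(J,S{\left(-4 \right)} \right)}\right)^{2} = \left(-57 - \left(12 + \frac{2}{-4}\right)\right)^{2} = \left(-57 - \frac{23}{2}\right)^{2} = \left(- \frac{137}{2}\right)^{2} = \frac{18769}{4}$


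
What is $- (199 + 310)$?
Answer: $-509$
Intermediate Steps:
$- (199 + 310) = \left(-1\right) 509 = -509$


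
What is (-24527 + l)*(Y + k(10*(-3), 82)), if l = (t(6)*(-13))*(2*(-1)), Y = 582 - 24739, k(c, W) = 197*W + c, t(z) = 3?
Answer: 196398817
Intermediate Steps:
k(c, W) = c + 197*W
Y = -24157
l = 78 (l = (3*(-13))*(2*(-1)) = -39*(-2) = 78)
(-24527 + l)*(Y + k(10*(-3), 82)) = (-24527 + 78)*(-24157 + (10*(-3) + 197*82)) = -24449*(-24157 + (-30 + 16154)) = -24449*(-24157 + 16124) = -24449*(-8033) = 196398817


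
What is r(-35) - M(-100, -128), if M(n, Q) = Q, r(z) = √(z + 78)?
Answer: 128 + √43 ≈ 134.56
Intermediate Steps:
r(z) = √(78 + z)
r(-35) - M(-100, -128) = √(78 - 35) - 1*(-128) = √43 + 128 = 128 + √43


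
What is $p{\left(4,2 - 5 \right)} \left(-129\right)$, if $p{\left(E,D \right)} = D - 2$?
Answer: $645$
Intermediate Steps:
$p{\left(E,D \right)} = -2 + D$ ($p{\left(E,D \right)} = D - 2 = -2 + D$)
$p{\left(4,2 - 5 \right)} \left(-129\right) = \left(-2 + \left(2 - 5\right)\right) \left(-129\right) = \left(-2 - 3\right) \left(-129\right) = \left(-5\right) \left(-129\right) = 645$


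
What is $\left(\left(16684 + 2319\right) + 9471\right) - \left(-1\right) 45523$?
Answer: $73997$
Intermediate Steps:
$\left(\left(16684 + 2319\right) + 9471\right) - \left(-1\right) 45523 = \left(19003 + 9471\right) - -45523 = 28474 + 45523 = 73997$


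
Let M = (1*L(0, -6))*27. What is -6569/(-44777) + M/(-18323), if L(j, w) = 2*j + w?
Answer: 127617661/820448971 ≈ 0.15555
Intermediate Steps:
L(j, w) = w + 2*j
M = -162 (M = (1*(-6 + 2*0))*27 = (1*(-6 + 0))*27 = (1*(-6))*27 = -6*27 = -162)
-6569/(-44777) + M/(-18323) = -6569/(-44777) - 162/(-18323) = -6569*(-1/44777) - 162*(-1/18323) = 6569/44777 + 162/18323 = 127617661/820448971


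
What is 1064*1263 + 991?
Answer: 1344823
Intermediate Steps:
1064*1263 + 991 = 1343832 + 991 = 1344823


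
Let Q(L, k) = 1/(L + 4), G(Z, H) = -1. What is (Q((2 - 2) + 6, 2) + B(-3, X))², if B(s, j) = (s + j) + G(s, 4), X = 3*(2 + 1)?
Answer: 2601/100 ≈ 26.010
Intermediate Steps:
X = 9 (X = 3*3 = 9)
Q(L, k) = 1/(4 + L)
B(s, j) = -1 + j + s (B(s, j) = (s + j) - 1 = (j + s) - 1 = -1 + j + s)
(Q((2 - 2) + 6, 2) + B(-3, X))² = (1/(4 + ((2 - 2) + 6)) + (-1 + 9 - 3))² = (1/(4 + (0 + 6)) + 5)² = (1/(4 + 6) + 5)² = (1/10 + 5)² = (⅒ + 5)² = (51/10)² = 2601/100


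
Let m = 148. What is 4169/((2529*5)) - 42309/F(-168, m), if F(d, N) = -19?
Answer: 535076516/240255 ≈ 2227.1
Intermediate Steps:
4169/((2529*5)) - 42309/F(-168, m) = 4169/((2529*5)) - 42309/(-19) = 4169/12645 - 42309*(-1/19) = 4169*(1/12645) + 42309/19 = 4169/12645 + 42309/19 = 535076516/240255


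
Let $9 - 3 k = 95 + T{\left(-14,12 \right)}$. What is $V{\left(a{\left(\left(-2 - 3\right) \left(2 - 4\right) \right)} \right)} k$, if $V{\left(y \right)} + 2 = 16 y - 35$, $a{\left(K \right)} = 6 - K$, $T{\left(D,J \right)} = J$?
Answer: $\frac{9898}{3} \approx 3299.3$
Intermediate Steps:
$V{\left(y \right)} = -37 + 16 y$ ($V{\left(y \right)} = -2 + \left(16 y - 35\right) = -2 + \left(-35 + 16 y\right) = -37 + 16 y$)
$k = - \frac{98}{3}$ ($k = 3 - \frac{95 + 12}{3} = 3 - \frac{107}{3} = - \frac{98}{3} \approx -32.667$)
$V{\left(a{\left(\left(-2 - 3\right) \left(2 - 4\right) \right)} \right)} k = \left(-37 + 16 \left(6 - \left(-2 - 3\right) \left(2 - 4\right)\right)\right) \left(- \frac{98}{3}\right) = \left(-37 + 16 \left(6 - \left(-5\right) \left(-2\right)\right)\right) \left(- \frac{98}{3}\right) = \left(-37 + 16 \left(6 - 10\right)\right) \left(- \frac{98}{3}\right) = \left(-37 + 16 \left(-4\right)\right) \left(- \frac{98}{3}\right) = \left(-37 - 64\right) \left(- \frac{98}{3}\right) = \left(-101\right) \left(- \frac{98}{3}\right) = \frac{9898}{3}$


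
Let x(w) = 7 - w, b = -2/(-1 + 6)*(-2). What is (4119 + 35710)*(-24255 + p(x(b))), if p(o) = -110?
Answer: -970433585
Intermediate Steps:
b = ⅘ (b = -2/5*(-2) = -2*⅕*(-2) = -⅖*(-2) = ⅘ ≈ 0.80000)
(4119 + 35710)*(-24255 + p(x(b))) = (4119 + 35710)*(-24255 - 110) = 39829*(-24365) = -970433585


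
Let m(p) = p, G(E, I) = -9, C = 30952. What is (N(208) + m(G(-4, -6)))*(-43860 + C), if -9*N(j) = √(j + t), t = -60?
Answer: 116172 + 25816*√37/9 ≈ 1.3362e+5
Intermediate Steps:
N(j) = -√(-60 + j)/9 (N(j) = -√(j - 60)/9 = -√(-60 + j)/9)
(N(208) + m(G(-4, -6)))*(-43860 + C) = (-√(-60 + 208)/9 - 9)*(-43860 + 30952) = (-2*√37/9 - 9)*(-12908) = (-9 - 2*√37/9)*(-12908) = 116172 + 25816*√37/9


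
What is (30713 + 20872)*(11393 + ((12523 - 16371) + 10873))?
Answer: 950092530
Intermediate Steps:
(30713 + 20872)*(11393 + ((12523 - 16371) + 10873)) = 51585*(11393 + (-3848 + 10873)) = 51585*(11393 + 7025) = 51585*18418 = 950092530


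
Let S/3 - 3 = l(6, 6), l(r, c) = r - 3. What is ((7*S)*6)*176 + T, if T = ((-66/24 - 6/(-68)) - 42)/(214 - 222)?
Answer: 72385501/544 ≈ 1.3306e+5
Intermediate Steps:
l(r, c) = -3 + r
S = 18 (S = 9 + 3*(-3 + 6) = 9 + 3*3 = 9 + 9 = 18)
T = 3037/544 (T = ((-66*1/24 - 6*(-1/68)) - 42)/(-8) = ((-11/4 + 3/34) - 42)*(-1/8) = (-181/68 - 42)*(-1/8) = -3037/68*(-1/8) = 3037/544 ≈ 5.5827)
((7*S)*6)*176 + T = ((7*18)*6)*176 + 3037/544 = (126*6)*176 + 3037/544 = 756*176 + 3037/544 = 133056 + 3037/544 = 72385501/544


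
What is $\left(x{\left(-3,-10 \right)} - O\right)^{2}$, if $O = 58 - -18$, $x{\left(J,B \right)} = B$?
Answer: $7396$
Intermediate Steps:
$O = 76$ ($O = 58 + 18 = 76$)
$\left(x{\left(-3,-10 \right)} - O\right)^{2} = \left(-10 - 76\right)^{2} = \left(-86\right)^{2} = 7396$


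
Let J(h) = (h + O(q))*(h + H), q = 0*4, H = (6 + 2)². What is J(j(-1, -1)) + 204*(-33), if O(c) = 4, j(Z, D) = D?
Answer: -6543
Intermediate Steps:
H = 64 (H = 8² = 64)
q = 0
J(h) = (4 + h)*(64 + h) (J(h) = (h + 4)*(h + 64) = (4 + h)*(64 + h))
J(j(-1, -1)) + 204*(-33) = (256 + (-1)² + 68*(-1)) + 204*(-33) = (256 + 1 - 68) - 6732 = 189 - 6732 = -6543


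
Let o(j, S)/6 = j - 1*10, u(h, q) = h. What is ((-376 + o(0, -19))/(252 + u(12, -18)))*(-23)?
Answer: 2507/66 ≈ 37.985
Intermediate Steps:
o(j, S) = -60 + 6*j (o(j, S) = 6*(j - 1*10) = 6*(j - 10) = 6*(-10 + j) = -60 + 6*j)
((-376 + o(0, -19))/(252 + u(12, -18)))*(-23) = ((-376 + (-60 + 6*0))/(252 + 12))*(-23) = ((-376 + (-60 + 0))/264)*(-23) = ((-376 - 60)*(1/264))*(-23) = -436*1/264*(-23) = -109/66*(-23) = 2507/66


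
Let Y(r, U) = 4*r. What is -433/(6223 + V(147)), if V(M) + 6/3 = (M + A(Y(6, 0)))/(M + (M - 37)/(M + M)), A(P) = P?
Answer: -9380512/134796881 ≈ -0.069590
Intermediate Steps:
V(M) = -2 + (24 + M)/(M + (-37 + M)/(2*M)) (V(M) = -2 + (M + 4*6)/(M + (M - 37)/(M + M)) = -2 + (M + 24)/(M + (-37 + M)/((2*M))) = -2 + (24 + M)/(M + (-37 + M)*(1/(2*M))) = -2 + (24 + M)/(M + (-37 + M)/(2*M)))
-433/(6223 + V(147)) = -433/(6223 + 2*(37 - 1*147² + 23*147)/(-37 + 147 + 2*147²)) = -433/(6223 + 2*(37 - 1*21609 + 3381)/(-37 + 147 + 2*21609)) = -433/(6223 + 2*(37 - 21609 + 3381)/(-37 + 147 + 43218)) = -433/(6223 + 2*(-18191)/43328) = -433/(6223 + 2*(1/43328)*(-18191)) = -433/(6223 - 18191/21664) = -433/(134796881/21664) = (21664/134796881)*(-433) = -9380512/134796881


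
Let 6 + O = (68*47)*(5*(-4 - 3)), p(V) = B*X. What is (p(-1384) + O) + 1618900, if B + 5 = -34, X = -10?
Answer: 1507424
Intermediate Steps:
B = -39 (B = -5 - 34 = -39)
p(V) = 390 (p(V) = -39*(-10) = 390)
O = -111866 (O = -6 + (68*47)*(5*(-4 - 3)) = -6 + 3196*(5*(-7)) = -6 + 3196*(-35) = -6 - 111860 = -111866)
(p(-1384) + O) + 1618900 = (390 - 111866) + 1618900 = -111476 + 1618900 = 1507424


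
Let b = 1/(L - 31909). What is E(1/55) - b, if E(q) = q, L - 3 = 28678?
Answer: 3283/177540 ≈ 0.018492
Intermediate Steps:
L = 28681 (L = 3 + 28678 = 28681)
b = -1/3228 (b = 1/(28681 - 31909) = 1/(-3228) = -1/3228 ≈ -0.00030979)
E(1/55) - b = 1/55 - 1*(-1/3228) = 1/55 + 1/3228 = 3283/177540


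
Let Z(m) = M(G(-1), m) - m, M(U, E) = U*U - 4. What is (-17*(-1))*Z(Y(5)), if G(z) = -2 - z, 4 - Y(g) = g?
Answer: -34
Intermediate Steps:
Y(g) = 4 - g
M(U, E) = -4 + U² (M(U, E) = U² - 4 = -4 + U²)
Z(m) = -3 - m (Z(m) = (-4 + (-2 - 1*(-1))²) - m = (-4 + (-2 + 1)²) - m = (-4 + (-1)²) - m = (-4 + 1) - m = -3 - m)
(-17*(-1))*Z(Y(5)) = (-17*(-1))*(-3 - (4 - 1*5)) = 17*(-3 - (4 - 5)) = 17*(-3 - 1*(-1)) = 17*(-3 + 1) = 17*(-2) = -34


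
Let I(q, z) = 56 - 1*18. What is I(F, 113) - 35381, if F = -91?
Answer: -35343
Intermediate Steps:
I(q, z) = 38 (I(q, z) = 56 - 18 = 38)
I(F, 113) - 35381 = 38 - 35381 = -35343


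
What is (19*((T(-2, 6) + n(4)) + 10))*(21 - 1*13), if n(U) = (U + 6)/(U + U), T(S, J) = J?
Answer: 2622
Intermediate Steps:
n(U) = (6 + U)/(2*U) (n(U) = (6 + U)/((2*U)) = (6 + U)*(1/(2*U)) = (6 + U)/(2*U))
(19*((T(-2, 6) + n(4)) + 10))*(21 - 1*13) = (19*((6 + (½)*(6 + 4)/4) + 10))*(21 - 1*13) = (19*((6 + (½)*(¼)*10) + 10))*(21 - 13) = (19*((6 + 5/4) + 10))*8 = (19*(29/4 + 10))*8 = (19*(69/4))*8 = (1311/4)*8 = 2622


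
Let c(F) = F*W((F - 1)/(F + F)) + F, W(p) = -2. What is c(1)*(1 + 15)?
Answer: -16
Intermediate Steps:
c(F) = -F (c(F) = F*(-2) + F = -2*F + F = -F)
c(1)*(1 + 15) = (-1*1)*(1 + 15) = -1*16 = -16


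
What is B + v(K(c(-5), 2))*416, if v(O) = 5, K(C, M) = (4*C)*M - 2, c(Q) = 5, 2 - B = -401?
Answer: 2483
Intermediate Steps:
B = 403 (B = 2 - 1*(-401) = 2 + 401 = 403)
K(C, M) = -2 + 4*C*M (K(C, M) = 4*C*M - 2 = -2 + 4*C*M)
B + v(K(c(-5), 2))*416 = 403 + 5*416 = 403 + 2080 = 2483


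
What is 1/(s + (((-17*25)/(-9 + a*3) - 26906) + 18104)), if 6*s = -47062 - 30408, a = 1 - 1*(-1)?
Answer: -1/21572 ≈ -4.6356e-5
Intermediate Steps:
a = 2 (a = 1 + 1 = 2)
s = -38735/3 (s = (-47062 - 30408)/6 = (⅙)*(-77470) = -38735/3 ≈ -12912.)
1/(s + (((-17*25)/(-9 + a*3) - 26906) + 18104)) = 1/(-38735/3 + (((-17*25)/(-9 + 2*3) - 26906) + 18104)) = 1/(-38735/3 + ((-425/(-9 + 6) - 26906) + 18104)) = 1/(-38735/3 + ((-425/(-3) - 26906) + 18104)) = 1/(-38735/3 + ((-425*(-⅓) - 26906) + 18104)) = 1/(-38735/3 + ((425/3 - 26906) + 18104)) = 1/(-38735/3 + (-80293/3 + 18104)) = 1/(-38735/3 - 25981/3) = 1/(-21572) = -1/21572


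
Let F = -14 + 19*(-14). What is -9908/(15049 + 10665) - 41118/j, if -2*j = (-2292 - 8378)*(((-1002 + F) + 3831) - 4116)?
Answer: -3716955764/9771255715 ≈ -0.38040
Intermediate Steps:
F = -280 (F = -14 - 266 = -280)
j = -8359945 (j = -(-2292 - 8378)*(((-1002 - 280) + 3831) - 4116)/2 = -(-5335)*((-1282 + 3831) - 4116) = -(-5335)*(2549 - 4116) = -(-5335)*(-1567) = -1/2*16719890 = -8359945)
-9908/(15049 + 10665) - 41118/j = -9908/(15049 + 10665) - 41118/(-8359945) = -9908/25714 - 41118*(-1/8359945) = -9908*1/25714 + 3738/759995 = -4954/12857 + 3738/759995 = -3716955764/9771255715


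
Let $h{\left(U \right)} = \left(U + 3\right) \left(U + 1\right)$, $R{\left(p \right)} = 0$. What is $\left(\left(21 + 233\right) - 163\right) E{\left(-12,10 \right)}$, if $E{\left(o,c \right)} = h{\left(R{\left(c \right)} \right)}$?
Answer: $273$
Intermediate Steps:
$h{\left(U \right)} = \left(1 + U\right) \left(3 + U\right)$ ($h{\left(U \right)} = \left(3 + U\right) \left(1 + U\right) = \left(1 + U\right) \left(3 + U\right)$)
$E{\left(o,c \right)} = 3$ ($E{\left(o,c \right)} = 3 + 0^{2} + 4 \cdot 0 = 3 + 0 + 0 = 3$)
$\left(\left(21 + 233\right) - 163\right) E{\left(-12,10 \right)} = \left(\left(21 + 233\right) - 163\right) 3 = \left(254 - 163\right) 3 = 91 \cdot 3 = 273$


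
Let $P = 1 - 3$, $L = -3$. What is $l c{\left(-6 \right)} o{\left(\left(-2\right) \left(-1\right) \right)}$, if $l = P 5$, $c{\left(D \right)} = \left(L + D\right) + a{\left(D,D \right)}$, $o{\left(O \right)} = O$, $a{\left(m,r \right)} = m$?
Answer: $300$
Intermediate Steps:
$P = -2$
$c{\left(D \right)} = -3 + 2 D$ ($c{\left(D \right)} = \left(-3 + D\right) + D = -3 + 2 D$)
$l = -10$ ($l = \left(-2\right) 5 = -10$)
$l c{\left(-6 \right)} o{\left(\left(-2\right) \left(-1\right) \right)} = - 10 \left(-3 + 2 \left(-6\right)\right) \left(\left(-2\right) \left(-1\right)\right) = - 10 \left(-3 - 12\right) 2 = \left(-10\right) \left(-15\right) 2 = 150 \cdot 2 = 300$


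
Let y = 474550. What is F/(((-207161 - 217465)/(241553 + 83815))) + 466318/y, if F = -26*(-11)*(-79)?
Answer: 290732339823389/16792189025 ≈ 17314.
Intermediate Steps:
F = -22594 (F = 286*(-79) = -22594)
F/(((-207161 - 217465)/(241553 + 83815))) + 466318/y = -22594*(241553 + 83815)/(-207161 - 217465) + 466318/474550 = -22594/((-424626/325368)) + 466318*(1/474550) = -22594/((-424626*1/325368)) + 233159/237275 = -22594/(-70771/54228) + 233159/237275 = -22594*(-54228/70771) + 233159/237275 = 1225227432/70771 + 233159/237275 = 290732339823389/16792189025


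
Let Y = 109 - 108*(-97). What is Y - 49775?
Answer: -39190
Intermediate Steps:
Y = 10585 (Y = 109 + 10476 = 10585)
Y - 49775 = 10585 - 49775 = -39190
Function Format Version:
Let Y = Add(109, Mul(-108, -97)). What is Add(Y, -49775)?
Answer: -39190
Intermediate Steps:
Y = 10585 (Y = Add(109, 10476) = 10585)
Add(Y, -49775) = Add(10585, -49775) = -39190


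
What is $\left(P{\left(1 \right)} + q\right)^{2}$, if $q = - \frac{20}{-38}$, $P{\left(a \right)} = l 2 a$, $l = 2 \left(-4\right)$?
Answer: $\frac{86436}{361} \approx 239.43$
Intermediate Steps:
$l = -8$
$P{\left(a \right)} = - 16 a$ ($P{\left(a \right)} = \left(-8\right) 2 a = - 16 a$)
$q = \frac{10}{19}$ ($q = \left(-20\right) \left(- \frac{1}{38}\right) = \frac{10}{19} \approx 0.52632$)
$\left(P{\left(1 \right)} + q\right)^{2} = \left(\left(-16\right) 1 + \frac{10}{19}\right)^{2} = \left(-16 + \frac{10}{19}\right)^{2} = \left(- \frac{294}{19}\right)^{2} = \frac{86436}{361}$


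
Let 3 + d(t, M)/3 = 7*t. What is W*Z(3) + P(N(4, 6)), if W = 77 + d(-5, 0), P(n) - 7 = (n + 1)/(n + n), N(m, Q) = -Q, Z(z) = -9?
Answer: 4085/12 ≈ 340.42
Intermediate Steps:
d(t, M) = -9 + 21*t (d(t, M) = -9 + 3*(7*t) = -9 + 21*t)
P(n) = 7 + (1 + n)/(2*n) (P(n) = 7 + (n + 1)/(n + n) = 7 + (1 + n)/((2*n)) = 7 + (1 + n)*(1/(2*n)) = 7 + (1 + n)/(2*n))
W = -37 (W = 77 + (-9 + 21*(-5)) = 77 + (-9 - 105) = 77 - 114 = -37)
W*Z(3) + P(N(4, 6)) = -37*(-9) + (1 + 15*(-1*6))/(2*((-1*6))) = 333 + (½)*(1 + 15*(-6))/(-6) = 333 + (½)*(-⅙)*(1 - 90) = 333 + (½)*(-⅙)*(-89) = 333 + 89/12 = 4085/12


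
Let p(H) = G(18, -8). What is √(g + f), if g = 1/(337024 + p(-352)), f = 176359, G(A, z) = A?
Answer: √20033907953006318/337042 ≈ 419.95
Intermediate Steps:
p(H) = 18
g = 1/337042 (g = 1/(337024 + 18) = 1/337042 ≈ 2.9670e-6)
√(g + f) = √(1/337042 + 176359) = √(59440390079/337042) = √20033907953006318/337042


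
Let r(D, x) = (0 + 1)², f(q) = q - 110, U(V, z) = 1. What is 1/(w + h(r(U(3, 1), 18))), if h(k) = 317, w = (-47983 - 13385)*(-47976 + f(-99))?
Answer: 1/2957017397 ≈ 3.3818e-10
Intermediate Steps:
f(q) = -110 + q
r(D, x) = 1 (r(D, x) = 1² = 1)
w = 2957017080 (w = (-47983 - 13385)*(-47976 + (-110 - 99)) = -61368*(-47976 - 209) = -61368*(-48185) = 2957017080)
1/(w + h(r(U(3, 1), 18))) = 1/(2957017080 + 317) = 1/2957017397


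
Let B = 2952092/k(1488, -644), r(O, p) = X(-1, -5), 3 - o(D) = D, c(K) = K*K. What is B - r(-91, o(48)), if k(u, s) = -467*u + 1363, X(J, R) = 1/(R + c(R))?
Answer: -59735373/13870660 ≈ -4.3066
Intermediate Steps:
c(K) = K**2
o(D) = 3 - D
X(J, R) = 1/(R + R**2)
r(O, p) = 1/20 (r(O, p) = 1/((-5)*(1 - 5)) = -1/5/(-4) = -1/5*(-1/4) = 1/20)
k(u, s) = 1363 - 467*u
B = -2952092/693533 (B = 2952092/(1363 - 467*1488) = 2952092/(1363 - 694896) = 2952092/(-693533) = 2952092*(-1/693533) = -2952092/693533 ≈ -4.2566)
B - r(-91, o(48)) = -2952092/693533 - 1*1/20 = -2952092/693533 - 1/20 = -59735373/13870660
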